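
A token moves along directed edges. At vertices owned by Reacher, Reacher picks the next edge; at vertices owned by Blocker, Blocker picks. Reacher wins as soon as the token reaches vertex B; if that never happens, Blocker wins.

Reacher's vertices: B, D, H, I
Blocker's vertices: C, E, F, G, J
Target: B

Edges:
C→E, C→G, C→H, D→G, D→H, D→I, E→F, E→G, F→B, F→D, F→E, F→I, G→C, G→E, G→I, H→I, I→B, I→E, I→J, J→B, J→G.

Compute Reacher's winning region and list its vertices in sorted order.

A0 = {B}
A1: add {I} — I (Reacher) has I→B.
A2: add {D, H} — D (Reacher) has D→I; H (Reacher) has H→I.
A3 = A2; e.g. C (Blocker) can still go to E. Fixed point.
Reacher's winning region = {B, D, H, I}.

B, D, H, I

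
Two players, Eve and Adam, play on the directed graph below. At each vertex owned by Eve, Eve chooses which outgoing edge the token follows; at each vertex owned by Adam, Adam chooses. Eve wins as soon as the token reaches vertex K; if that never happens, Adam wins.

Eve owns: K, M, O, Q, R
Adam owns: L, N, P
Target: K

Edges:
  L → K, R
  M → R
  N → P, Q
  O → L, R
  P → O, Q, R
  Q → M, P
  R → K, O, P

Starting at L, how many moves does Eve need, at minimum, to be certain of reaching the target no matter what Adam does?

2

A0 = {K}
A1: add {R} — R (Eve) has R→K.
A2: add {L, M, O} — L (Adam): all of {K, R} already in; M (Eve) has M→R; O (Eve) has O→R.
L enters the attractor at level 2, so Eve can force the target in 2 moves from there.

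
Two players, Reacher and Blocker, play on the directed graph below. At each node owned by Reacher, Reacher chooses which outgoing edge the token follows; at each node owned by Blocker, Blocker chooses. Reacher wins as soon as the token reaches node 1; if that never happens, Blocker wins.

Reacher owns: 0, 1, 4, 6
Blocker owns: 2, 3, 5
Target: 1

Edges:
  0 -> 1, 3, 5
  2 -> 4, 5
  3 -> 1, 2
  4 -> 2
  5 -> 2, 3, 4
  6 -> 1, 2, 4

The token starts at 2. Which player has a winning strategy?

Blocker

A0 = {1}
A1: add {0, 6} — 0 (Reacher) has 0→1; 6 (Reacher) has 6→1.
A2 = A1; e.g. 2 (Blocker) can still go to 4. Fixed point.
2 never enters the attractor, so Blocker can avoid the target forever.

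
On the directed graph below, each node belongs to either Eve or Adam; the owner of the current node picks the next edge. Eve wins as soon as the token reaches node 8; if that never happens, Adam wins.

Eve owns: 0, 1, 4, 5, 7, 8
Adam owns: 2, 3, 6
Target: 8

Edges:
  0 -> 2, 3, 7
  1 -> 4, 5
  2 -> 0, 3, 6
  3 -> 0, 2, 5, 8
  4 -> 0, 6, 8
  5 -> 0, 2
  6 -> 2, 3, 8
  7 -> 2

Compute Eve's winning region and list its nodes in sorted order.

A0 = {8}
A1: add {4} — 4 (Eve) has 4→8.
A2: add {1} — 1 (Eve) has 1→4.
A3 = A2; e.g. 0 (Eve) has no edge into A2. Fixed point.
Eve's winning region = {1, 4, 8}.

1, 4, 8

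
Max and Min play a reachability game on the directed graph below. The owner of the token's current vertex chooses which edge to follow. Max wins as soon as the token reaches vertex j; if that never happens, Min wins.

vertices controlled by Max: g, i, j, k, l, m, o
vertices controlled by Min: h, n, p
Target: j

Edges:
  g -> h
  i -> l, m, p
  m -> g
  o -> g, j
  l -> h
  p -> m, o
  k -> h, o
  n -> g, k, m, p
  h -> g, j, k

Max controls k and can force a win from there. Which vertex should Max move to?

o

A0 = {j}
A1: add {o} — o (Max) has o→j.
A2: add {k} — k (Max) has k→o.
A3 = A2; e.g. g (Max) has no edge into A2. Fixed point.
From k, successor o is in the attractor (rank 1); the other successor h is not.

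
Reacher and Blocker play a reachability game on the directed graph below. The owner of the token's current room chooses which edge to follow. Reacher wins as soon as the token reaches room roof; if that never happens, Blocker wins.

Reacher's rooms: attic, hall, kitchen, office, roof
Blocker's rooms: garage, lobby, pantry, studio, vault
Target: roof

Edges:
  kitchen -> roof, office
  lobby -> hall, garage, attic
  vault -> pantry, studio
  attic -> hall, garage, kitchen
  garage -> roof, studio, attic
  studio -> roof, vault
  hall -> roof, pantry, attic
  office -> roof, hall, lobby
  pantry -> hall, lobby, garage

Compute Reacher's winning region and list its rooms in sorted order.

A0 = {roof}
A1: add {hall, kitchen, office} — hall (Reacher) has hall→roof; office (Reacher) has office→roof; kitchen (Reacher) has kitchen→roof.
A2: add {attic} — attic (Reacher) has attic→hall.
A3 = A2; e.g. pantry (Blocker) can still go to lobby. Fixed point.
Reacher's winning region = {attic, hall, kitchen, office, roof}.

attic, hall, kitchen, office, roof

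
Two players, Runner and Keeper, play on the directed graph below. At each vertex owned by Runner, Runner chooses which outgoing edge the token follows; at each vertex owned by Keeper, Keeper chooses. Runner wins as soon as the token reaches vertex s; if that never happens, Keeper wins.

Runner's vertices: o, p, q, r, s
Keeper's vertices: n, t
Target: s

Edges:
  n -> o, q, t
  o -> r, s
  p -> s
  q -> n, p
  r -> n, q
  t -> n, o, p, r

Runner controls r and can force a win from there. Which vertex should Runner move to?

A0 = {s}
A1: add {o, p} — o (Runner) has o→s; p (Runner) has p→s.
A2: add {q} — q (Runner) has q→p.
A3: add {r} — r (Runner) has r→q.
A4 = A3; e.g. n (Keeper) can still go to t. Fixed point.
From r, successor q is in the attractor (rank 2); the other successor n is not.

q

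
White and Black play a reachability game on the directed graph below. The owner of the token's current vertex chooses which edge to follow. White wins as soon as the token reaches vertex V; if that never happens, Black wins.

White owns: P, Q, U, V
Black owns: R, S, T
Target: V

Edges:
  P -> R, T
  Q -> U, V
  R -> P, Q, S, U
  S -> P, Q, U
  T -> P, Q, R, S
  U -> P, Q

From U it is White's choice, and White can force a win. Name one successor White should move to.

Q

A0 = {V}
A1: add {Q} — Q (White) has Q→V.
A2: add {U} — U (White) has U→Q.
A3 = A2; e.g. P (White) has no edge into A2. Fixed point.
From U, successor Q is in the attractor (rank 1); the other successor P is not.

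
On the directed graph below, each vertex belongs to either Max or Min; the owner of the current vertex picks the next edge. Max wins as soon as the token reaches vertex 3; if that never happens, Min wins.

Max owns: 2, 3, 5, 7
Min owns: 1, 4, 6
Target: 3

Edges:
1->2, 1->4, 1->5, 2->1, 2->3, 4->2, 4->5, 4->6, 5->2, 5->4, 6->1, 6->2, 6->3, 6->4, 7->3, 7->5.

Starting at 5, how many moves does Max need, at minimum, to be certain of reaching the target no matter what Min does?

2

A0 = {3}
A1: add {2, 7} — 2 (Max) has 2→3; 7 (Max) has 7→3.
A2: add {5} — 5 (Max) has 5→2.
A3 = A2; e.g. 1 (Min) can still go to 4. Fixed point.
5 enters the attractor at level 2, so Max can force the target in 2 moves from there.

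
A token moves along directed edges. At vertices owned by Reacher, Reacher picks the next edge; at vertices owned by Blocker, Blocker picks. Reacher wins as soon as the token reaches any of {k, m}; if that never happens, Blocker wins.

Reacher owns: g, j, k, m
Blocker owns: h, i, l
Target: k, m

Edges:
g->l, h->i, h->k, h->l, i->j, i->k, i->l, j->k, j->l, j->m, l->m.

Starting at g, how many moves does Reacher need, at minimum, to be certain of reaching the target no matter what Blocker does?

A0 = {k, m}
A1: add {j, l} — j (Reacher) has j→k; l (Blocker): all of {m} already in.
A2: add {g, i} — g (Reacher) has g→l; i (Blocker): all of {j, k, l} already in.
g enters the attractor at level 2, so Reacher can force the target in 2 moves from there.

2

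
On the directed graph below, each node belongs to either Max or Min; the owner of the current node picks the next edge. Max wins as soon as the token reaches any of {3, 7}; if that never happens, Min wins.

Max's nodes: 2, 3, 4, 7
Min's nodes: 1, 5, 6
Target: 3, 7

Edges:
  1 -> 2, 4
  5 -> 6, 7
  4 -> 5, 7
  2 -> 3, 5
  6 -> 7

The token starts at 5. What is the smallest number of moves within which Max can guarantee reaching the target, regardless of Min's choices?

A0 = {3, 7}
A1: add {2, 4, 6} — 2 (Max) has 2→3; 4 (Max) has 4→7; 6 (Min): all of {7} already in.
A2: add {1, 5} — 1 (Min): all of {2, 4} already in; 5 (Min): all of {6, 7} already in.
A2 = all vertices. Fixed point.
5 enters the attractor at level 2, so Max can force the target in 2 moves from there.

2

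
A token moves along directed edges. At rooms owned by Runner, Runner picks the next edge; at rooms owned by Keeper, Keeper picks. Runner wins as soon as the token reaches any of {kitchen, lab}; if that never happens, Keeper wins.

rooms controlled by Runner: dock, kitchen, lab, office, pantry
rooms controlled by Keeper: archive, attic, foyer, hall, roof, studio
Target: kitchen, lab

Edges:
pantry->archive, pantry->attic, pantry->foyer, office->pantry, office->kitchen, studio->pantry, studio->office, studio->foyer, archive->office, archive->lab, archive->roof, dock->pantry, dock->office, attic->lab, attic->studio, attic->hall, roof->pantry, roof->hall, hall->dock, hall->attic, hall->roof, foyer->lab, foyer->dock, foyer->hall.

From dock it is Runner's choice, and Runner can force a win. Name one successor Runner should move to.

office

A0 = {kitchen, lab}
A1: add {office} — office (Runner) has office→kitchen.
A2: add {dock} — dock (Runner) has dock→office.
A3 = A2; e.g. pantry (Runner) has no edge into A2. Fixed point.
From dock, successor office is in the attractor (rank 1); the other successor pantry is not.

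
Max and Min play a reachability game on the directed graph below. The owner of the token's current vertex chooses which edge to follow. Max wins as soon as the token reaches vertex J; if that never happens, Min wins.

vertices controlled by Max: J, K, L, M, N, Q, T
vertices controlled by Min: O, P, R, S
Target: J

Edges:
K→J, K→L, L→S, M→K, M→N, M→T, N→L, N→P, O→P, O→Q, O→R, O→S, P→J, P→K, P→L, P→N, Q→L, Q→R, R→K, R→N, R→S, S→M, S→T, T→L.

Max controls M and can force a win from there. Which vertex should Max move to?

K

A0 = {J}
A1: add {K} — K (Max) has K→J.
A2: add {M} — M (Max) has M→K.
A3 = A2; e.g. L (Max) has no edge into A2. Fixed point.
From M, successor K is in the attractor (rank 1); the other successors N, T are not.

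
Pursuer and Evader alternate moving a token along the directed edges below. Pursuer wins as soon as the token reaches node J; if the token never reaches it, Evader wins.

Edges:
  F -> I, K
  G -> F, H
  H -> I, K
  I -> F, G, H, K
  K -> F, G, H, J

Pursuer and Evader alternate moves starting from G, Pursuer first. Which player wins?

Track states (vertex, player-to-move).
A0 = {(J,Pursuer), (J,Evader)}
A1: add {(K,Pursuer)}.
A2 = A1; e.g. (F,Pursuer) stays out. (G,Pursuer) never enters ⇒ Evader avoids the target.

Evader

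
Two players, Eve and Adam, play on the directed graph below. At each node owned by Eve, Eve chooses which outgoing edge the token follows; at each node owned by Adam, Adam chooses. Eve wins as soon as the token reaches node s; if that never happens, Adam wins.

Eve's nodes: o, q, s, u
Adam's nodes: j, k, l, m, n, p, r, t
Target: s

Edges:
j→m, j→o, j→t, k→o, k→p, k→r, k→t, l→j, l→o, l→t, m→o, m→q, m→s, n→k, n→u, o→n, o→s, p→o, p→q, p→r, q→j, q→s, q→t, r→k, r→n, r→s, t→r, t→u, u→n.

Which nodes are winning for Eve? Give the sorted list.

m, o, q, s

A0 = {s}
A1: add {o, q} — o (Eve) has o→s; q (Eve) has q→s.
A2: add {m} — m (Adam): all of {o, q, s} already in.
A3 = A2; e.g. j (Adam) can still go to t. Fixed point.
Eve's winning region = {m, o, q, s}.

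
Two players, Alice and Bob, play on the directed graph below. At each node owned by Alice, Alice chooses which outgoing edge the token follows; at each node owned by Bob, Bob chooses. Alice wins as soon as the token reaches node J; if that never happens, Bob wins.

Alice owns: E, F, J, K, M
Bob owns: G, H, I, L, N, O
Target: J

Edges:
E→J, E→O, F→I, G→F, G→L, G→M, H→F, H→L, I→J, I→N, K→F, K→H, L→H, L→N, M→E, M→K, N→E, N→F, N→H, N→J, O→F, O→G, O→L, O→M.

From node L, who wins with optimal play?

A0 = {J}
A1: add {E} — E (Alice) has E→J.
A2: add {M} — M (Alice) has M→E.
A3 = A2; e.g. F (Alice) has no edge into A2. Fixed point.
L never enters the attractor, so Bob can avoid the target forever.

Bob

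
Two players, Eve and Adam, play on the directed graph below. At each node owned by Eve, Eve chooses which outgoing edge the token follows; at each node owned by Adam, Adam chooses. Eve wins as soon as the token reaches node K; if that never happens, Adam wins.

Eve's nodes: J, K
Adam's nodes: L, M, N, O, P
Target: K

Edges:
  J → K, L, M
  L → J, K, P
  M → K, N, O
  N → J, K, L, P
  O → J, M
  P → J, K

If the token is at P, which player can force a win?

Eve

A0 = {K}
A1: add {J} — J (Eve) has J→K.
A2: add {P} — P (Adam): all of {J, K} already in.
P ∈ A2, so Eve can force the target.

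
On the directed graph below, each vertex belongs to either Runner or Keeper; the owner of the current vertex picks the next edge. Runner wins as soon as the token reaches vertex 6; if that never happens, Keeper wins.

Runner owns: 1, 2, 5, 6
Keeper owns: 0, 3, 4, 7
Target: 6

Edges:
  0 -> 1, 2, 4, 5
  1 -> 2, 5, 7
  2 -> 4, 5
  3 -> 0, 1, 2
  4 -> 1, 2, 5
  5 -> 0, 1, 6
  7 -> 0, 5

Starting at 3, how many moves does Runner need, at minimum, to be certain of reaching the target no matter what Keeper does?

A0 = {6}
A1: add {5} — 5 (Runner) has 5→6.
A2: add {1, 2} — 1 (Runner) has 1→5; 2 (Runner) has 2→5.
A3: add {4} — 4 (Keeper): all of {1, 2, 5} already in.
A4: add {0} — 0 (Keeper): all of {1, 2, 4, 5} already in.
A5: add {3, 7} — 3 (Keeper): all of {0, 1, 2} already in; 7 (Keeper): all of {0, 5} already in.
A5 = all vertices. Fixed point.
3 enters the attractor at level 5, so Runner can force the target in 5 moves from there.

5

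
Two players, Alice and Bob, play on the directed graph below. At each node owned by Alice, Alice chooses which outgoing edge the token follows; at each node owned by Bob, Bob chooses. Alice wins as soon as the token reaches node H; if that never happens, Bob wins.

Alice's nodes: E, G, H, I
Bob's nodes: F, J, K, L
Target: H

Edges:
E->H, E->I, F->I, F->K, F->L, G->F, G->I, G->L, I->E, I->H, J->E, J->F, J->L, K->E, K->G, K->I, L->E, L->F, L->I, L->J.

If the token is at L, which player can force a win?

A0 = {H}
A1: add {E, I} — E (Alice) has E→H; I (Alice) has I→H.
A2: add {G} — G (Alice) has G→I.
A3: add {K} — K (Bob): all of {E, G, I} already in.
A4 = A3; e.g. F (Bob) can still go to L. Fixed point.
L never enters the attractor, so Bob can avoid the target forever.

Bob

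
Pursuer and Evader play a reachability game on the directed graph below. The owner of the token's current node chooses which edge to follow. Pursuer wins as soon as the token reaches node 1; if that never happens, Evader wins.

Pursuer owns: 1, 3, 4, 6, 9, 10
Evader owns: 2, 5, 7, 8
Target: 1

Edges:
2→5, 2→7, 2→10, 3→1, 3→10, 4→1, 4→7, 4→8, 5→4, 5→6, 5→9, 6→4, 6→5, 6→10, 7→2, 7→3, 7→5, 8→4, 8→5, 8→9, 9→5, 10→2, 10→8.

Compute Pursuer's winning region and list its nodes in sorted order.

1, 3, 4, 6

A0 = {1}
A1: add {3, 4} — 3 (Pursuer) has 3→1; 4 (Pursuer) has 4→1.
A2: add {6} — 6 (Pursuer) has 6→4.
A3 = A2; e.g. 2 (Evader) can still go to 5. Fixed point.
Pursuer's winning region = {1, 3, 4, 6}.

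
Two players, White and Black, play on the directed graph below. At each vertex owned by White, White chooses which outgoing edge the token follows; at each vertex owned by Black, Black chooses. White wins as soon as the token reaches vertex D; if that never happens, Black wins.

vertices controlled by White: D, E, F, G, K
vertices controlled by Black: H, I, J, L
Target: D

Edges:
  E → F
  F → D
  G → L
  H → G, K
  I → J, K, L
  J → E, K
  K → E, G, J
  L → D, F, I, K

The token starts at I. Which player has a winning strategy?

Black

A0 = {D}
A1: add {F} — F (White) has F→D.
A2: add {E} — E (White) has E→F.
A3: add {K} — K (White) has K→E.
A4: add {J} — J (Black): all of {E, K} already in.
A5 = A4; e.g. G (White) has no edge into A4. Fixed point.
I never enters the attractor, so Black can avoid the target forever.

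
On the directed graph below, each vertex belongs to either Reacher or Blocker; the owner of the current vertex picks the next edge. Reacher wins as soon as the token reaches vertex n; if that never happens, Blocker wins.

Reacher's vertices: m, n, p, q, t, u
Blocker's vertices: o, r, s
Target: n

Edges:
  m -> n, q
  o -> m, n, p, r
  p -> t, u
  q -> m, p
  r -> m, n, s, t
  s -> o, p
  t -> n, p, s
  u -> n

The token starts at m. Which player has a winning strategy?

A0 = {n}
A1: add {m, t, u} — m (Reacher) has m→n; t (Reacher) has t→n; u (Reacher) has u→n.
m ∈ A1, so Reacher can force the target.

Reacher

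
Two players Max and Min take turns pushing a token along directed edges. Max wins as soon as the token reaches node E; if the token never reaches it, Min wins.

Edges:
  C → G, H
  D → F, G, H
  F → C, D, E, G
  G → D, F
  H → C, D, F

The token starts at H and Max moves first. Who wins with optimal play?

Min

Track states (vertex, player-to-move).
A0 = {(E,Max), (E,Min)}
A1: add {(F,Max)}.
A2 = A1; e.g. (C,Max) stays out. (H,Max) never enters ⇒ Min avoids the target.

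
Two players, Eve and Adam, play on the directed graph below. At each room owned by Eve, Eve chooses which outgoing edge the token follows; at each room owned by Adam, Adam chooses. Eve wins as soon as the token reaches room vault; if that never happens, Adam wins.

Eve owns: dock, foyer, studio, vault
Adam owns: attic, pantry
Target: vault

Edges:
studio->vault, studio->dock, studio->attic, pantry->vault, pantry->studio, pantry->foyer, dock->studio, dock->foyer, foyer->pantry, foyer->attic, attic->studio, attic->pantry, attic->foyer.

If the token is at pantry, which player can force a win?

Adam

A0 = {vault}
A1: add {studio} — studio (Eve) has studio→vault.
A2: add {dock} — dock (Eve) has dock→studio.
A3 = A2; e.g. pantry (Adam) can still go to foyer. Fixed point.
pantry never enters the attractor, so Adam can avoid the target forever.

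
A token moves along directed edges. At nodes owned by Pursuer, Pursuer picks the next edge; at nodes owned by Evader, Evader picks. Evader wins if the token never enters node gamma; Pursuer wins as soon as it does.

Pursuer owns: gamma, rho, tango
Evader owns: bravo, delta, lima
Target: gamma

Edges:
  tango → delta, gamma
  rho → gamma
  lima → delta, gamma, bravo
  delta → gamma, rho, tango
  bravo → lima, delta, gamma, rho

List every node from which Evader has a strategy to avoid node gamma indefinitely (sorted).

A0 = {gamma}
A1: add {rho, tango} — rho (Pursuer) has rho→gamma; tango (Pursuer) has tango→gamma.
A2: add {delta} — delta (Evader): all of {gamma, rho, tango} already in.
A3 = A2; e.g. lima (Evader) can still go to bravo. Fixed point.
Pursuer's attractor = {delta, gamma, rho, tango}; Evader avoids the target exactly from the complement.

bravo, lima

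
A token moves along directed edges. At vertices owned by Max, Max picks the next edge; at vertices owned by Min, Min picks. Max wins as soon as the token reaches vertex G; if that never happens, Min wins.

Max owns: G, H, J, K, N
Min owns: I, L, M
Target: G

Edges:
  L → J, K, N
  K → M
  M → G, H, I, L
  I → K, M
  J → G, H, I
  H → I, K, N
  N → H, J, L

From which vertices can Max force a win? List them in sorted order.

G, H, J, N

A0 = {G}
A1: add {J} — J (Max) has J→G.
A2: add {N} — N (Max) has N→J.
A3: add {H} — H (Max) has H→N.
A4 = A3; e.g. I (Min) can still go to K. Fixed point.
Max's winning region = {G, H, J, N}.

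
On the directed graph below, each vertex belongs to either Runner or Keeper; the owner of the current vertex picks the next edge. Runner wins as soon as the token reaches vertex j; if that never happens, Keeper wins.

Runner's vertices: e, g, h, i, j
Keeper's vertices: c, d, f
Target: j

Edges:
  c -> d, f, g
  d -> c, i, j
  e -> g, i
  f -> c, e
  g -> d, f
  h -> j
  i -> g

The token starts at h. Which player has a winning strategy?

Runner

A0 = {j}
A1: add {h} — h (Runner) has h→j.
A2 = A1; e.g. c (Keeper) can still go to d. Fixed point.
h ∈ A1, so Runner can force the target.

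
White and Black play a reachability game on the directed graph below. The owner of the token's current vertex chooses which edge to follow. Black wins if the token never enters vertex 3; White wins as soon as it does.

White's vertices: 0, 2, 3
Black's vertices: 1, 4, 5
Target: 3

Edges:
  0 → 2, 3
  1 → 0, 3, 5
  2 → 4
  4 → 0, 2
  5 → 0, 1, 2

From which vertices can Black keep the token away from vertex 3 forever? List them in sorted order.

A0 = {3}
A1: add {0} — 0 (White) has 0→3.
A2 = A1; e.g. 1 (Black) can still go to 5. Fixed point.
White's attractor = {0, 3}; Black avoids the target exactly from the complement.

1, 2, 4, 5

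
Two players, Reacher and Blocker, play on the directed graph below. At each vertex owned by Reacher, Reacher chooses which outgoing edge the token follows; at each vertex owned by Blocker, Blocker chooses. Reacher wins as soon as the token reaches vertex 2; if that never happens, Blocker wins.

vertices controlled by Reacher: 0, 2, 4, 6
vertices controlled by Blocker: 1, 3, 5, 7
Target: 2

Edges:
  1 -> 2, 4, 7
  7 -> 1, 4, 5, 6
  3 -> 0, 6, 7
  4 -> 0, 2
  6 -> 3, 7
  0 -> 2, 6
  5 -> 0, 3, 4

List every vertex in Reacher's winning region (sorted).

A0 = {2}
A1: add {0, 4} — 0 (Reacher) has 0→2; 4 (Reacher) has 4→2.
A2 = A1; e.g. 1 (Blocker) can still go to 7. Fixed point.
Reacher's winning region = {0, 2, 4}.

0, 2, 4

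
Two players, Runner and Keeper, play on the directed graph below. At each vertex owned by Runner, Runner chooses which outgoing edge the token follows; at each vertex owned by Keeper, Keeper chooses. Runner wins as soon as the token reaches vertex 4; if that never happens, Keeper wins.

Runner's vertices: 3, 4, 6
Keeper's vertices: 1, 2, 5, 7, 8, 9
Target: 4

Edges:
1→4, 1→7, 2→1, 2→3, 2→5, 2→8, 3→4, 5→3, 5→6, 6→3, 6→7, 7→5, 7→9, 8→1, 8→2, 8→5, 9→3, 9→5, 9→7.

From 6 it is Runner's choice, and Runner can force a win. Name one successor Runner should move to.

3

A0 = {4}
A1: add {3} — 3 (Runner) has 3→4.
A2: add {6} — 6 (Runner) has 6→3.
A3: add {5} — 5 (Keeper): all of {3, 6} already in.
A4 = A3; e.g. 1 (Keeper) can still go to 7. Fixed point.
From 6, successor 3 is in the attractor (rank 1); the other successor 7 is not.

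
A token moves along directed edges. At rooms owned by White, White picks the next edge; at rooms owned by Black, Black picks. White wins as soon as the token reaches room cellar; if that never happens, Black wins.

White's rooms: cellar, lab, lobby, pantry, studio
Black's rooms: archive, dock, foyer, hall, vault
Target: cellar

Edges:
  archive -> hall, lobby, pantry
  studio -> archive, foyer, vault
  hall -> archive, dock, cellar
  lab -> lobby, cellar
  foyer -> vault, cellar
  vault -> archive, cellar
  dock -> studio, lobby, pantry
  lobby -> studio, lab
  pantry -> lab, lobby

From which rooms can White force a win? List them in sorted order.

cellar, lab, lobby, pantry

A0 = {cellar}
A1: add {lab} — lab (White) has lab→cellar.
A2: add {lobby, pantry} — lobby (White) has lobby→lab; pantry (White) has pantry→lab.
A3 = A2; e.g. archive (Black) can still go to hall. Fixed point.
White's winning region = {cellar, lab, lobby, pantry}.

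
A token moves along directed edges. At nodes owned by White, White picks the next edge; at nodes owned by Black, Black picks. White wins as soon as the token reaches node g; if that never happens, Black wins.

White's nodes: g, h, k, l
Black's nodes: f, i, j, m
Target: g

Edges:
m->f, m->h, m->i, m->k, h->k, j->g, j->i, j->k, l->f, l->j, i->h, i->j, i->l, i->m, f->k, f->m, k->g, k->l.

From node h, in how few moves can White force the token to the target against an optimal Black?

2

A0 = {g}
A1: add {k} — k (White) has k→g.
A2: add {h} — h (White) has h→k.
A3 = A2; e.g. f (Black) can still go to m. Fixed point.
h enters the attractor at level 2, so White can force the target in 2 moves from there.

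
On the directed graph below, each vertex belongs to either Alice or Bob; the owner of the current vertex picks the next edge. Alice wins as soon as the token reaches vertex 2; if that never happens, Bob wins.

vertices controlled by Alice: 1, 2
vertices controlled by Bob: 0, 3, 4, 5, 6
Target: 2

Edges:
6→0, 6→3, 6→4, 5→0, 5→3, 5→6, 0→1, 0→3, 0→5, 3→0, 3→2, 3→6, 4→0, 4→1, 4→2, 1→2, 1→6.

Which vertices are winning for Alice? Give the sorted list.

A0 = {2}
A1: add {1} — 1 (Alice) has 1→2.
A2 = A1; e.g. 0 (Bob) can still go to 3. Fixed point.
Alice's winning region = {1, 2}.

1, 2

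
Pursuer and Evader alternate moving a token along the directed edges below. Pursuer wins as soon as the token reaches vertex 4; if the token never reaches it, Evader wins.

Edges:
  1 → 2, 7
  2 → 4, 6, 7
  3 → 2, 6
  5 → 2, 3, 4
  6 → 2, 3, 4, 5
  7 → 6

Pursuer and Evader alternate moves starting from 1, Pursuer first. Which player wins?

Pursuer

Track states (vertex, player-to-move).
A0 = {(4,Pursuer), (4,Evader)}
A1: add {(2,Pursuer), (5,Pursuer), (6,Pursuer)}.
A2: add {(3,Evader), (7,Evader)}.
A3: add {(1,Pursuer)}.
(1,Pursuer) ∈ A3 ⇒ Pursuer forces the target.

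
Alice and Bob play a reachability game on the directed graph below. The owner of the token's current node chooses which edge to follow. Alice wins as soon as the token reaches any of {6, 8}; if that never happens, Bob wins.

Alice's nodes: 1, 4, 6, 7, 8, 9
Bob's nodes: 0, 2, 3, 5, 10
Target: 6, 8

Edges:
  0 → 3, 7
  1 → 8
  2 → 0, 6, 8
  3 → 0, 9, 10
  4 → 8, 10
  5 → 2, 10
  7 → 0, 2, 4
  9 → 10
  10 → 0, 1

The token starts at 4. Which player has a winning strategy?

A0 = {6, 8}
A1: add {1, 4} — 1 (Alice) has 1→8; 4 (Alice) has 4→8.
4 ∈ A1, so Alice can force the target.

Alice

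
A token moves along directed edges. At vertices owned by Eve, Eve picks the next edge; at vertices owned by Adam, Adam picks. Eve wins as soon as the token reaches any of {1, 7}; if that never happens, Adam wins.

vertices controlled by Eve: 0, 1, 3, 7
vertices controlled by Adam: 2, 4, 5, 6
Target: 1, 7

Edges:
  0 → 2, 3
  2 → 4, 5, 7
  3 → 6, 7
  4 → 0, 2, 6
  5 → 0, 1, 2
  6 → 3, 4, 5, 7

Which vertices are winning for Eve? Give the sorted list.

0, 1, 3, 7

A0 = {1, 7}
A1: add {3} — 3 (Eve) has 3→7.
A2: add {0} — 0 (Eve) has 0→3.
A3 = A2; e.g. 2 (Adam) can still go to 4. Fixed point.
Eve's winning region = {0, 1, 3, 7}.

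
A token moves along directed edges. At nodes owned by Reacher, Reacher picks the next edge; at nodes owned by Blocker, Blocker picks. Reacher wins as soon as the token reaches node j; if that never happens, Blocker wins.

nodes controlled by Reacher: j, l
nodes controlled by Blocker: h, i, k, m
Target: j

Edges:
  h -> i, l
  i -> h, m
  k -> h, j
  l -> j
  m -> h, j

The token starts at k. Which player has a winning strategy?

A0 = {j}
A1: add {l} — l (Reacher) has l→j.
A2 = A1; e.g. h (Blocker) can still go to i. Fixed point.
k never enters the attractor, so Blocker can avoid the target forever.

Blocker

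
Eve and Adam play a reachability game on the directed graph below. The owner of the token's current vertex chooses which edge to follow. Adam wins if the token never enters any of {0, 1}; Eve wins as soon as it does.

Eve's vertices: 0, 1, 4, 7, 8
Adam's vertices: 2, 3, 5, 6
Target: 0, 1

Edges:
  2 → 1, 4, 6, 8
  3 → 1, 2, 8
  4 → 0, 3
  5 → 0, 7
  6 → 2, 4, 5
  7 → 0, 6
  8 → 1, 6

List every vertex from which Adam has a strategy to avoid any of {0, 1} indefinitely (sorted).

2, 3, 6

A0 = {0, 1}
A1: add {4, 7, 8} — 4 (Eve) has 4→0; 7 (Eve) has 7→0; 8 (Eve) has 8→1.
A2: add {5} — 5 (Adam): all of {0, 7} already in.
A3 = A2; e.g. 2 (Adam) can still go to 6. Fixed point.
Eve's attractor = {0, 1, 4, 5, 7, 8}; Adam avoids the target exactly from the complement.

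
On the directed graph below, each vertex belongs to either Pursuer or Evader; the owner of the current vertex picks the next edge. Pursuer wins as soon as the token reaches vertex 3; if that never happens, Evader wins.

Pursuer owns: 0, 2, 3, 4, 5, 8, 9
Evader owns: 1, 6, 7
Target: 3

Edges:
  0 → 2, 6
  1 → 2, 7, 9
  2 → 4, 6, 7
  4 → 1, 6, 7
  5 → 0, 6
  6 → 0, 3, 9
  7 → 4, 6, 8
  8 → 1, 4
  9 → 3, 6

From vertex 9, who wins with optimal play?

Pursuer

A0 = {3}
A1: add {9} — 9 (Pursuer) has 9→3.
A2 = A1; e.g. 0 (Pursuer) has no edge into A1. Fixed point.
9 ∈ A1, so Pursuer can force the target.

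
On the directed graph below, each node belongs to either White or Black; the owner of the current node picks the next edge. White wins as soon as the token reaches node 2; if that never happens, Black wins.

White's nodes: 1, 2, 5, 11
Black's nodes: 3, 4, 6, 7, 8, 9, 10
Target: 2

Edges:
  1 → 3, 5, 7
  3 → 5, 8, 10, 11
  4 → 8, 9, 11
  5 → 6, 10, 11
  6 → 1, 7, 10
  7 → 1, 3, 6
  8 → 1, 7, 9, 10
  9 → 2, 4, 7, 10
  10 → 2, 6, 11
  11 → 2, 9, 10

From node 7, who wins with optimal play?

Black

A0 = {2}
A1: add {11} — 11 (White) has 11→2.
A2: add {5} — 5 (White) has 5→11.
A3: add {1} — 1 (White) has 1→5.
A4 = A3; e.g. 3 (Black) can still go to 8. Fixed point.
7 never enters the attractor, so Black can avoid the target forever.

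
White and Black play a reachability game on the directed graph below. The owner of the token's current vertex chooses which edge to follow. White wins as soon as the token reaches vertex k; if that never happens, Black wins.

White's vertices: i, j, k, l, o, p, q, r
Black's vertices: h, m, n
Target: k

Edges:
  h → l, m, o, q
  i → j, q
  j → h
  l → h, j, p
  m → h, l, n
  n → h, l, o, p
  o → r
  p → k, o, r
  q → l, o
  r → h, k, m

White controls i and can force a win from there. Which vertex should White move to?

A0 = {k}
A1: add {p, r} — p (White) has p→k; r (White) has r→k.
A2: add {l, o} — l (White) has l→p; o (White) has o→r.
A3: add {q} — q (White) has q→l.
A4: add {i} — i (White) has i→q.
A5 = A4; e.g. h (Black) can still go to m. Fixed point.
From i, successor q is in the attractor (rank 3); the other successor j is not.

q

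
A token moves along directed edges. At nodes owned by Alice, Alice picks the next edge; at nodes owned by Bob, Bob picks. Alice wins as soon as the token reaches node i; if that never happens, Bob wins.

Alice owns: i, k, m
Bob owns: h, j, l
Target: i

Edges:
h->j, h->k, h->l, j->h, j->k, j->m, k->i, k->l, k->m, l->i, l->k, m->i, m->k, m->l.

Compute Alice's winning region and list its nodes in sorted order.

i, k, l, m

A0 = {i}
A1: add {k, m} — k (Alice) has k→i; m (Alice) has m→i.
A2: add {l} — l (Bob): all of {i, k} already in.
A3 = A2; e.g. h (Bob) can still go to j. Fixed point.
Alice's winning region = {i, k, l, m}.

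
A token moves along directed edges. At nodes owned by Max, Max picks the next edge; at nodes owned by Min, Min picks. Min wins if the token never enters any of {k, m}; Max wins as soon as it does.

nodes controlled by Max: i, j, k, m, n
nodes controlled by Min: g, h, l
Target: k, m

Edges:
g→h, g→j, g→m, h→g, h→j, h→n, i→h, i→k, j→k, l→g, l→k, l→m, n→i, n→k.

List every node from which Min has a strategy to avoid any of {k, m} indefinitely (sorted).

g, h, l

A0 = {k, m}
A1: add {i, j, n} — i (Max) has i→k; j (Max) has j→k; n (Max) has n→k.
A2 = A1; e.g. g (Min) can still go to h. Fixed point.
Max's attractor = {i, j, k, m, n}; Min avoids the target exactly from the complement.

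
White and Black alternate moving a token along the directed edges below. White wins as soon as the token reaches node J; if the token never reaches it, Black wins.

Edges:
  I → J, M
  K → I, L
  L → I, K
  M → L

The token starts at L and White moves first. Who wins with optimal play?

Black

Track states (vertex, player-to-move).
A0 = {(J,White), (J,Black)}
A1: add {(I,White)}.
A2 = A1; e.g. (I,Black) stays out. (L,White) never enters ⇒ Black avoids the target.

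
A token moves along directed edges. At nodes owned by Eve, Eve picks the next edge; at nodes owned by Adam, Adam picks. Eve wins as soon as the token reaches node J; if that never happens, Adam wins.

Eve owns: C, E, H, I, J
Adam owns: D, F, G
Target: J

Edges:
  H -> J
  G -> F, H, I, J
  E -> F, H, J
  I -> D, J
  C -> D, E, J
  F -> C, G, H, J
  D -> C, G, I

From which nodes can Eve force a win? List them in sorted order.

C, E, H, I, J

A0 = {J}
A1: add {C, E, H, I} — C (Eve) has C→J; E (Eve) has E→J; H (Eve) has H→J; I (Eve) has I→J.
A2 = A1; e.g. D (Adam) can still go to G. Fixed point.
Eve's winning region = {C, E, H, I, J}.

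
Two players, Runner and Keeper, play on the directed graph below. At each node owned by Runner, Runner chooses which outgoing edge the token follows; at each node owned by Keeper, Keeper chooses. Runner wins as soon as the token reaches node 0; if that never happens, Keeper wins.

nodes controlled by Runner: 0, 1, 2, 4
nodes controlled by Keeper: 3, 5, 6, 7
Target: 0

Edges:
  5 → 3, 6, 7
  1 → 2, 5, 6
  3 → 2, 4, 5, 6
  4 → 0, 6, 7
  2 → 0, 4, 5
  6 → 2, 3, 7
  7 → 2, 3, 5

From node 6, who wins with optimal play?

Keeper

A0 = {0}
A1: add {2, 4} — 2 (Runner) has 2→0; 4 (Runner) has 4→0.
A2: add {1} — 1 (Runner) has 1→2.
A3 = A2; e.g. 3 (Keeper) can still go to 5. Fixed point.
6 never enters the attractor, so Keeper can avoid the target forever.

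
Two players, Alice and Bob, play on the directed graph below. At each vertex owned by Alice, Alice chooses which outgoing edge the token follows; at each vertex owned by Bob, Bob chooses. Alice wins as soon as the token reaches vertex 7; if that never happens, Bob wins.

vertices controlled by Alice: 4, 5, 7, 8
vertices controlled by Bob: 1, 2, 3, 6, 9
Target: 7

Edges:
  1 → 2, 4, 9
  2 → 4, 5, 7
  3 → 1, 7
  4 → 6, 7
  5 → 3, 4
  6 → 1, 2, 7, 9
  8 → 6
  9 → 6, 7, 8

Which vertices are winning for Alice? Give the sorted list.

2, 4, 5, 7

A0 = {7}
A1: add {4} — 4 (Alice) has 4→7.
A2: add {5} — 5 (Alice) has 5→4.
A3: add {2} — 2 (Bob): all of {4, 5, 7} already in.
A4 = A3; e.g. 1 (Bob) can still go to 9. Fixed point.
Alice's winning region = {2, 4, 5, 7}.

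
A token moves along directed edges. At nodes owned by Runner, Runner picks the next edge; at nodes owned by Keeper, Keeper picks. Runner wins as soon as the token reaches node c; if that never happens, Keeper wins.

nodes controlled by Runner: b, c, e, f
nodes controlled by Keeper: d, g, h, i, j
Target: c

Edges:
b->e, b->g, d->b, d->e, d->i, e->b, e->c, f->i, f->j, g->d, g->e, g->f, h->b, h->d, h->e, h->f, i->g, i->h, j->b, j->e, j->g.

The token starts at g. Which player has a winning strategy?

A0 = {c}
A1: add {e} — e (Runner) has e→c.
A2: add {b} — b (Runner) has b→e.
A3 = A2; e.g. d (Keeper) can still go to i. Fixed point.
g never enters the attractor, so Keeper can avoid the target forever.

Keeper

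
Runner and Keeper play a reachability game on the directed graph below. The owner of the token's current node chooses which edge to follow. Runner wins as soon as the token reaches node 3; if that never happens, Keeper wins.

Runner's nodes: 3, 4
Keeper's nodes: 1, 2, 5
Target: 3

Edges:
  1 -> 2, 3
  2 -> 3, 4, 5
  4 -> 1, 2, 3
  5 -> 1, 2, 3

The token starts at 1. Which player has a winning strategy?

A0 = {3}
A1: add {4} — 4 (Runner) has 4→3.
A2 = A1; e.g. 1 (Keeper) can still go to 2. Fixed point.
1 never enters the attractor, so Keeper can avoid the target forever.

Keeper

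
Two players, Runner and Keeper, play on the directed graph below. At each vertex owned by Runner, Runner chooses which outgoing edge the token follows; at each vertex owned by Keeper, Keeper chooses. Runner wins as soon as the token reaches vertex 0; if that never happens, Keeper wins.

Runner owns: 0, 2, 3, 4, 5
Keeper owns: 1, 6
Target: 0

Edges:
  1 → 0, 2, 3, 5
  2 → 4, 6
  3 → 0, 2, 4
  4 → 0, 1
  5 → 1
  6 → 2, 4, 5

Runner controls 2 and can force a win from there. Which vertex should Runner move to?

4

A0 = {0}
A1: add {3, 4} — 3 (Runner) has 3→0; 4 (Runner) has 4→0.
A2: add {2} — 2 (Runner) has 2→4.
A3 = A2; e.g. 1 (Keeper) can still go to 5. Fixed point.
From 2, successor 4 is in the attractor (rank 1); the other successor 6 is not.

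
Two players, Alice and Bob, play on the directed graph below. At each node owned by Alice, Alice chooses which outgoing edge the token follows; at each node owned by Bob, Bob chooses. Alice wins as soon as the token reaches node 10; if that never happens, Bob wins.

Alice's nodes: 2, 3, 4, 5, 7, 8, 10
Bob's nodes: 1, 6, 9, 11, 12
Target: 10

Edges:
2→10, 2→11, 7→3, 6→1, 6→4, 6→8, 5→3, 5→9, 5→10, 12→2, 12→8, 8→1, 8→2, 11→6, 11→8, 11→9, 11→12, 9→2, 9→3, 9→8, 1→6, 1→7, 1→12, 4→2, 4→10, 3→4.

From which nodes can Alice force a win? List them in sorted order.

2, 3, 4, 5, 7, 8, 9, 10, 12

A0 = {10}
A1: add {2, 4, 5} — 2 (Alice) has 2→10; 4 (Alice) has 4→10; 5 (Alice) has 5→10.
A2: add {3, 8} — 3 (Alice) has 3→4; 8 (Alice) has 8→2.
A3: add {7, 9, 12} — 7 (Alice) has 7→3; 9 (Bob): all of {2, 3, 8} already in; 12 (Bob): all of {2, 8} already in.
A4 = A3; e.g. 1 (Bob) can still go to 6. Fixed point.
Alice's winning region = {2, 3, 4, 5, 7, 8, 9, 10, 12}.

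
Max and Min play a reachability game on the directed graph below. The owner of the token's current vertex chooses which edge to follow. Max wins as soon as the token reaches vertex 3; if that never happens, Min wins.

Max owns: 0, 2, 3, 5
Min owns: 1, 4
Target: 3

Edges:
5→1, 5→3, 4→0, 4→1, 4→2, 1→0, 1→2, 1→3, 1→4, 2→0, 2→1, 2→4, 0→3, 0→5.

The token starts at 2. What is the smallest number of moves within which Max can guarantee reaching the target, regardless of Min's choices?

A0 = {3}
A1: add {0, 5} — 0 (Max) has 0→3; 5 (Max) has 5→3.
A2: add {2} — 2 (Max) has 2→0.
A3 = A2; e.g. 1 (Min) can still go to 4. Fixed point.
2 enters the attractor at level 2, so Max can force the target in 2 moves from there.

2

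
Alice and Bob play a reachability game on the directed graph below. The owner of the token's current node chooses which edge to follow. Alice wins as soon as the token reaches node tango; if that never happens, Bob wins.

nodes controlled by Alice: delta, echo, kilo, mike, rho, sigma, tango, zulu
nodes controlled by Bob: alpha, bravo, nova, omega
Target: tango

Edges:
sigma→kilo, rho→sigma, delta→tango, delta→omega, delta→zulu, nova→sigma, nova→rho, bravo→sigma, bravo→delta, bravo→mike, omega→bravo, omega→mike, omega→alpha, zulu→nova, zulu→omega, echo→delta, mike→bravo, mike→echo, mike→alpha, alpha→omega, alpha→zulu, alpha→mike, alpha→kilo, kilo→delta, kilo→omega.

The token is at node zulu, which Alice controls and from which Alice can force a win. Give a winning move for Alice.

A0 = {tango}
A1: add {delta} — delta (Alice) has delta→tango.
A2: add {echo, kilo} — echo (Alice) has echo→delta; kilo (Alice) has kilo→delta.
A3: add {mike, sigma} — sigma (Alice) has sigma→kilo; mike (Alice) has mike→echo.
A4: add {bravo, rho} — rho (Alice) has rho→sigma; bravo (Bob): all of {sigma, delta, mike} already in.
A5: add {nova} — nova (Bob): all of {sigma, rho} already in.
A6: add {zulu} — zulu (Alice) has zulu→nova.
A7 = A6; e.g. omega (Bob) can still go to alpha. Fixed point.
From zulu, successor nova is in the attractor (rank 5); the other successor omega is not.

nova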